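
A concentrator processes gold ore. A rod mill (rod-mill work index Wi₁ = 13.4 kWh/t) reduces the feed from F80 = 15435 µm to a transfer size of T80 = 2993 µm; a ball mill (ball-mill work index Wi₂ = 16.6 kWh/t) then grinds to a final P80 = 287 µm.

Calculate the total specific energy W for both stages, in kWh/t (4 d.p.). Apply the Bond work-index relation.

Bond:  W = 10 Wi (1/√P − 1/√F)
Stage 1 (15435→2993 µm, Wi₁=13.4): W₁ = 10·13.4·(0.018279 − 0.008049) = 1.3708 kWh/t
Stage 2 (2993→287 µm, Wi₂=16.6): W₂ = 10·16.6·(0.059028 − 0.018279) = 6.7644 kWh/t
W = W₁ + W₂ = 1.3708 + 6.7644 = 8.1352 kWh/t

W = 8.1352 kWh/t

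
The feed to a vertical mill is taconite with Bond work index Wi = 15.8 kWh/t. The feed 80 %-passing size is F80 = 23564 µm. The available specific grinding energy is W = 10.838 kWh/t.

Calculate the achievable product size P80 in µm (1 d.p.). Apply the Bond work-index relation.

W = 10 Wi / √P80 − 10 Wi / √F80
P80^-0.5 = F80^-0.5 + W/(10 Wi)
  = 10.8380/(10·15.8) + 1/√23564 = 0.068595 + 0.006514 = 0.075109
P80 = (1/0.075109)² = 13.3139² = 177.26 µm

P80 = 177.3 µm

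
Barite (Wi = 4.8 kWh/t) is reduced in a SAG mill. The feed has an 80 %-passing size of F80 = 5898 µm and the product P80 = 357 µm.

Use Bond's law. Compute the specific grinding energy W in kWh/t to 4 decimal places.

W = 1.9154 kWh/t

Bond:  W = 10 Wi (1/√P − 1/√F)
1/√357 = 0.052926;  1/√5898 = 0.013021
W = 10·4.8·(0.052926 − 0.013021) = 1.9154 kWh/t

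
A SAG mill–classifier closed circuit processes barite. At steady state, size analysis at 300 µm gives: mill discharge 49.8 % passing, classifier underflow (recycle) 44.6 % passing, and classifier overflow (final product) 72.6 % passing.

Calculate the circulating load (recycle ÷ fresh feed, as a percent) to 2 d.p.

Two-product formula at 300 µm:
(1+r)d = ru + o → r = (o−d)/(d−u)
r = (72.6 − 49.8)/(49.8 − 44.6) = 22.8/5.2 = 4.3846
CL = 100·r = 438.46 %

CL = 438.46 %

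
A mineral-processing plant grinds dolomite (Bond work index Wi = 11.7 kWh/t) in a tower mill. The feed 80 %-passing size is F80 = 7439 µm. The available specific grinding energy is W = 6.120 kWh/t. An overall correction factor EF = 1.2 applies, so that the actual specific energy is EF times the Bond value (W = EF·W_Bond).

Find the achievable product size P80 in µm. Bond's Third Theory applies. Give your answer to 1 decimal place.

W = 10 Wi (P80^-0.5 − F80^-0.5)
W_Bond = W / EF = 6.120 / 1.2 = 5.1000 kWh/t
P80^-0.5 = F80^-0.5 + W_Bond/(10 Wi)
  = 5.1000/(10·11.7) + 1/√7439 = 0.043590 + 0.011594 = 0.055184
P80 = (1/0.055184)² = 18.1212² = 328.38 µm

P80 = 328.4 µm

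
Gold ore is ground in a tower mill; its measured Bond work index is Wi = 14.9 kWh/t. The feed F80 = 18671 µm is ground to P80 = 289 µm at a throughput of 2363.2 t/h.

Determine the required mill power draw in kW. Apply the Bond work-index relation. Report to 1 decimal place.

P = 18135.8 kW

W = 10 Wi (P80^-0.5 − F80^-0.5)
W = 10·14.9·(1/√289 − 1/√18671) = 10·14.9·(0.051505) = 7.6743 kWh/t
P_mill = W·ṁ = 7.6743·2363.2 = 18135.8 kW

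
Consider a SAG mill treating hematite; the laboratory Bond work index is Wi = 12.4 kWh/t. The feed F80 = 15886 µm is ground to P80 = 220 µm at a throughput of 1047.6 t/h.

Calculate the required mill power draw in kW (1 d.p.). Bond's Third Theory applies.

P = 7727.4 kW

W_Bond = 10·Wi·(1/√P₈₀ − 1/√F₈₀)
W = 10·12.4·(1/√220 − 1/√15886) = 10·12.4·(0.059486) = 7.3763 kWh/t
Power = W × throughput = 7.3763 kWh/t × 1047.6 t/h = 7727.4 kW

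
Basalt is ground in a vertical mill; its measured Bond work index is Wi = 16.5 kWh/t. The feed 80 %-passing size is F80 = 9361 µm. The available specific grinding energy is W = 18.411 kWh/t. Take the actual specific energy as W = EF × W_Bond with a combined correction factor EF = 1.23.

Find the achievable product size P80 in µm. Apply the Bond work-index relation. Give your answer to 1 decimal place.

W = 10·Wi·[P80^(−½) − F80^(−½)]
W_Bond = W / EF = 18.411 / 1.23 = 14.9683 kWh/t
1/√P80 = 1/√F80 + W_Bond/(10·Wi)
  = 14.9683/(10·16.5) + 1/√9361 = 0.090717 + 0.010336 = 0.101053
P80 = (1/0.101053)² = 9.8958² = 97.93 µm

P80 = 97.9 µm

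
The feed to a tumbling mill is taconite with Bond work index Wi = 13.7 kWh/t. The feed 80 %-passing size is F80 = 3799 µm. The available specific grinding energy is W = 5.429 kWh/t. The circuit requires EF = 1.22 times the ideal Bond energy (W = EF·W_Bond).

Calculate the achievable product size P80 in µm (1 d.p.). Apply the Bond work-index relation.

P80 = 421.5 µm

W = 10 Wi / √P80 − 10 Wi / √F80
W_Bond = W / EF = 5.429 / 1.22 = 4.4500 kWh/t
P80^(−½) = W_Bond/(10 Wi) + F80^(−½)
  = 4.4500/(10·13.7) + 1/√3799 = 0.032482 + 0.016224 = 0.048706
P80 = (1/0.048706)² = 20.5313² = 421.54 µm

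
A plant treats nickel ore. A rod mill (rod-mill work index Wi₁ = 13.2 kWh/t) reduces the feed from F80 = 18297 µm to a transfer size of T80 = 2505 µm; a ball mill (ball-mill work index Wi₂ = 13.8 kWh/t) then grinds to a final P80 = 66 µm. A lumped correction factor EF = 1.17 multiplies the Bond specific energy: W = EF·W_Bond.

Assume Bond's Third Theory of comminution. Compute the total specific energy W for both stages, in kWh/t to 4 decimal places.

W = 18.5923 kWh/t

Bond: W = 10·Wi·(1/√P80 − 1/√F80)
Stage 1 (18297→2505 µm, Wi₁=13.2): W₁ = 10·13.2·(0.019980 − 0.007393) = 1.6615 kWh/t
Stage 2 (2505→66 µm, Wi₂=13.8): W₂ = 10·13.8·(0.123091 − 0.019980) = 14.2294 kWh/t
W = W₁ + W₂ = 1.6615 + 14.2294 = 15.8909 kWh/t
Apply correction: 15.8909 × 1.17 = 18.5923 kWh/t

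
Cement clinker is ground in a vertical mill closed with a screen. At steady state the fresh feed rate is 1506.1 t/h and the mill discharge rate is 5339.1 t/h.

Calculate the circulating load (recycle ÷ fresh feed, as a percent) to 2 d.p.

CL = 254.50 %

M = F + R at steady state, so:
R = M − F = 5339.1 − 1506.1 = 3833.0 t/h
CL = 100·R/F = 100·3833.0/1506.1 = 254.50 %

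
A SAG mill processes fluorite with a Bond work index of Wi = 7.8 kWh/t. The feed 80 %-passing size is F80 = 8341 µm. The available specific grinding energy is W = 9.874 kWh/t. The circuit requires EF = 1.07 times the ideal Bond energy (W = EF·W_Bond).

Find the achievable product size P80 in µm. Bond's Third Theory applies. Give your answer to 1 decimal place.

P80 = 59.9 µm

W = 10·Wi·(P80^(-½) − F80^(-½))
W_Bond = W / EF = 9.874 / 1.07 = 9.2280 kWh/t
P80^-0.5 = F80^-0.5 + W_Bond/(10 Wi)
  = 9.2280/(10·7.8) + 1/√8341 = 0.118308 + 0.010949 = 0.129258
P80 = (1/0.129258)² = 7.7365² = 59.85 µm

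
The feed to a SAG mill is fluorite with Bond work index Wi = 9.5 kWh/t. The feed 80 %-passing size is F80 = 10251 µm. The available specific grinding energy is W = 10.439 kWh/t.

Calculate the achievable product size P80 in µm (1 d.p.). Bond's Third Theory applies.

W_Bond = 10·Wi·(1/√P₈₀ − 1/√F₈₀)
⇒ 1/√P80 = W/(10 Wi) + 1/√F80
  = 10.4390/(10·9.5) + 1/√10251 = 0.109884 + 0.009877 = 0.119761
P80 = (1/0.119761)² = 8.3500² = 69.72 µm

P80 = 69.7 µm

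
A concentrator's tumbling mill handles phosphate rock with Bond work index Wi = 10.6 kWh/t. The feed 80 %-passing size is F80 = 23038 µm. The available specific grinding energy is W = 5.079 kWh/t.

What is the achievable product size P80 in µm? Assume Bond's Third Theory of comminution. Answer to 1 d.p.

P80 = 336.6 µm

W = 10·Wi·(P80^(-½) − F80^(-½))
P80^-0.5 = F80^-0.5 + W/(10 Wi)
  = 5.0790/(10·10.6) + 1/√23038 = 0.047915 + 0.006588 = 0.054503
P80 = (1/0.054503)² = 18.3475² = 336.63 µm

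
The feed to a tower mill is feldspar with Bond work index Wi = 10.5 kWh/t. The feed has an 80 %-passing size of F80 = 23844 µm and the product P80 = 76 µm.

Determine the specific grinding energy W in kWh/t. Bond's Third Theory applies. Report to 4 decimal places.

W = 10·Wi·(P80^(-½) − F80^(-½))
1/√76 = 0.114708;  1/√23844 = 0.006476
W = 10·10.5·(0.114708 − 0.006476) = 11.3643 kWh/t

W = 11.3643 kWh/t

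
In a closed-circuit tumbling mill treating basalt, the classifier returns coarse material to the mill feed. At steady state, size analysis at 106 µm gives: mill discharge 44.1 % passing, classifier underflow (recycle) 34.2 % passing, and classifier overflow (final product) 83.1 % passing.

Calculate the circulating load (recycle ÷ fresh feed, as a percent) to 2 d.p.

CL = 393.94 %

Let r = R/F. Size balance at 106 µm:
d + r·d = r·u + o → r(d−u) = o−d
r = (83.1 − 44.1)/(44.1 − 34.2) = 39.0/9.9 = 3.9394
CL = 100·r = 393.94 %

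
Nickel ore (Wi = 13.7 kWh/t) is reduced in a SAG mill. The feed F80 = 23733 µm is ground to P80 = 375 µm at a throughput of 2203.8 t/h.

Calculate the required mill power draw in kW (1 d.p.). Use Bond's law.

P = 13631.3 kW

W = 10 Wi (1/√P80 − 1/√F80)  [Bond]
W = 10·13.7·(1/√375 − 1/√23733) = 10·13.7·(0.045149) = 6.1854 kWh/t
P_mill = W·ṁ = 6.1854·2203.8 = 13631.3 kW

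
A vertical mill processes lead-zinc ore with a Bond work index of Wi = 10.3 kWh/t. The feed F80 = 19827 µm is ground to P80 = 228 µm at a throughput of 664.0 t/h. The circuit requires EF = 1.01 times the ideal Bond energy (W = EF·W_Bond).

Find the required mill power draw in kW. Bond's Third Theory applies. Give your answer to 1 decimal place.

P = 4084.1 kW

W = 10 Wi (1/√P80 − 1/√F80)  [Bond]
W = 10·10.3·(1/√228 − 1/√19827) = 10·10.3·(0.059125) = 6.0899 kWh/t
With EF = 1.01: W = 6.0899·1.01 = 6.1507 kWh/t
P = W·T = 6.1507·664.0 = 4084.1 kW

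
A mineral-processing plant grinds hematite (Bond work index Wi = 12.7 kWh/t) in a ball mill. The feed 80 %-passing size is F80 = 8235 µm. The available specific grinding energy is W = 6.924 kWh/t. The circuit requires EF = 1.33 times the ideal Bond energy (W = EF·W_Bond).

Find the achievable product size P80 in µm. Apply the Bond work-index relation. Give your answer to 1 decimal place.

P80 = 369.7 µm

W = 10 Wi (P80^-0.5 − F80^-0.5)
W_Bond = W / EF = 6.924 / 1.33 = 5.2060 kWh/t
P80^(−½) = W_Bond/(10 Wi) + F80^(−½)
  = 5.2060/(10·12.7) + 1/√8235 = 0.040992 + 0.011020 = 0.052012
P80 = (1/0.052012)² = 19.2264² = 369.65 µm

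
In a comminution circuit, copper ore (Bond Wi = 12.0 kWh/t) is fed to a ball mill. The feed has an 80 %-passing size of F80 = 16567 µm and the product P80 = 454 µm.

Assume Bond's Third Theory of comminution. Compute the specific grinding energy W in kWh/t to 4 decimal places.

W_Bond = 10·Wi·(1/√P₈₀ − 1/√F₈₀)
1/√454 = 0.046932;  1/√16567 = 0.007769
W = 10·12.0·(0.046932 − 0.007769) = 4.6996 kWh/t

W = 4.6996 kWh/t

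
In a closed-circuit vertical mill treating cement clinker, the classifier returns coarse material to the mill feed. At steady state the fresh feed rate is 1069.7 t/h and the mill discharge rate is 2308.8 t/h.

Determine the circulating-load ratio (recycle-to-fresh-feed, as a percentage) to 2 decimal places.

Mill node: discharge = fresh + recycle.
R = M − F = 2308.8 − 1069.7 = 1239.1 t/h
CL = 100·R/F = 100·1239.1/1069.7 = 115.84 %

CL = 115.84 %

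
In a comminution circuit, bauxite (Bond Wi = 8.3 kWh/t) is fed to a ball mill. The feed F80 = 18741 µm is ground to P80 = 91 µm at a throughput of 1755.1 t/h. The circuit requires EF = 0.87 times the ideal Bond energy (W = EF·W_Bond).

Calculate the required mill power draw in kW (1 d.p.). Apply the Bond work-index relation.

Bond: W = 10·Wi·(1/√P80 − 1/√F80)
W = 10·8.3·(1/√91 − 1/√18741) = 10·8.3·(0.097524) = 8.0945 kWh/t
With EF = 0.87: W = 8.0945·0.87 = 7.0422 kWh/t
P_mill = W·ṁ = 7.0422·1755.1 = 12359.7 kW

P = 12359.7 kW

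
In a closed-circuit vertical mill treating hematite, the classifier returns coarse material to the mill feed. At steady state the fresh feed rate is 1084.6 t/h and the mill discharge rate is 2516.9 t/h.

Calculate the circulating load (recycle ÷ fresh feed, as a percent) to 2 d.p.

CL = 132.06 %

Discharge = new feed + return, hence
R = M − F = 2516.9 − 1084.6 = 1432.3 t/h
CL = 100·R/F = 100·1432.3/1084.6 = 132.06 %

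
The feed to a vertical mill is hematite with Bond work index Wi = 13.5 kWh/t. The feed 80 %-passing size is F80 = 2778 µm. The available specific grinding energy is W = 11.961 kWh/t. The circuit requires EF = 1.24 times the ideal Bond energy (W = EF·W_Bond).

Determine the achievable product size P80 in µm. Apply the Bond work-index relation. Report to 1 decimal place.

P80 = 122.3 µm

Bond:  W = 10 Wi (1/√P − 1/√F)
W_Bond = W / EF = 11.961 / 1.24 = 9.6460 kWh/t
⇒ 1/√P80 = W_Bond/(10·Wi) + 1/√F80
  = 9.6460/(10·13.5) + 1/√2778 = 0.071452 + 0.018973 = 0.090425
P80 = (1/0.090425)² = 11.0589² = 122.30 µm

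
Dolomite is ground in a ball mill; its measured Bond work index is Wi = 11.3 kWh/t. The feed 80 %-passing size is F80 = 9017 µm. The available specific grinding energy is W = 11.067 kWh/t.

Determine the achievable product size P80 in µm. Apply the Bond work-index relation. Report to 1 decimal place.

P80 = 85.0 µm

W = 10·Wi·(P80^(-½) − F80^(-½))
P80^(−½) = W/(10 Wi) + F80^(−½)
  = 11.0670/(10·11.3) + 1/√9017 = 0.097938 + 0.010531 = 0.108469
P80 = (1/0.108469)² = 9.2192² = 84.99 µm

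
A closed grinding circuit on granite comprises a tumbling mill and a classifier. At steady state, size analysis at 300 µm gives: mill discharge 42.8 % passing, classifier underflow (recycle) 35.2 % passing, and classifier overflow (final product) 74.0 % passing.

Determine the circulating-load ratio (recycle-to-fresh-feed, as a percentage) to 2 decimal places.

Let r = R/F. Size balance at 300 µm:
r = (o − d)/(d − u)
r = (74.0 − 42.8)/(42.8 − 35.2) = 31.2/7.6 = 4.1053
CL = 100·r = 410.53 %

CL = 410.53 %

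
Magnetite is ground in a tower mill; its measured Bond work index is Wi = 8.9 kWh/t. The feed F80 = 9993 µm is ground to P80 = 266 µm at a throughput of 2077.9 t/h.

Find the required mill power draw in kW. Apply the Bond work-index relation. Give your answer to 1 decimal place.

P = 9489.0 kW

W = 10·Wi·(P80^(-½) − F80^(-½))
W = 10·8.9·(1/√266 − 1/√9993) = 10·8.9·(0.051310) = 4.5666 kWh/t
Mill draw = 4.5666 × 2077.9 = 9489.0 kW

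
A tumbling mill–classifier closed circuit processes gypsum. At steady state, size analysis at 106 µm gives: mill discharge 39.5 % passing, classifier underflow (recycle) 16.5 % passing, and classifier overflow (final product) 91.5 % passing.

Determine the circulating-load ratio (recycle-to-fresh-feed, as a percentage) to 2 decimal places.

CL = 226.09 %

Let r = R/F. Size balance at 106 µm:
d + r·d = r·u + o → r(d−u) = o−d
r = (91.5 − 39.5)/(39.5 − 16.5) = 52.0/23.0 = 2.2609
CL = 100·r = 226.09 %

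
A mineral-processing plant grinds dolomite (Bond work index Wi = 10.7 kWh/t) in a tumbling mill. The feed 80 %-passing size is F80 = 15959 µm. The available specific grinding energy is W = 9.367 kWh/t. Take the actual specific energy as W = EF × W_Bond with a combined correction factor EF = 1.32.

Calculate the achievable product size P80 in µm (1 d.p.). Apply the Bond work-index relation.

W = 10 Wi (1/√P80 − 1/√F80)  [Bond]
W_Bond = W / EF = 9.367 / 1.32 = 7.0962 kWh/t
P80^(−½) = W_Bond/(10 Wi) + F80^(−½)
  = 7.0962/(10·10.7) + 1/√15959 = 0.066320 + 0.007916 = 0.074236
P80 = (1/0.074236)² = 13.4706² = 181.46 µm

P80 = 181.5 µm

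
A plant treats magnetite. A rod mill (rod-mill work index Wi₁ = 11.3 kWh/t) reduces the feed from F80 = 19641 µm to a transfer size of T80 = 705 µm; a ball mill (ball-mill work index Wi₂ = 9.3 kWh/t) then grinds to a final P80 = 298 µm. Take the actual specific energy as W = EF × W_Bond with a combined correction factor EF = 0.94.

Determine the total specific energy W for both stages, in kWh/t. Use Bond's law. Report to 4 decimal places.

W_Bond = 10·Wi·(1/√P₈₀ − 1/√F₈₀)
Stage 1 (19641→705 µm, Wi₁=11.3): W₁ = 10·11.3·(0.037662 − 0.007135) = 3.4495 kWh/t
Stage 2 (705→298 µm, Wi₂=9.3): W₂ = 10·9.3·(0.057928 − 0.037662) = 1.8848 kWh/t
W = W₁ + W₂ = 3.4495 + 1.8848 = 5.3343 kWh/t
W_actual = 0.94 × 5.3343 = 5.0142 kWh/t

W = 5.0142 kWh/t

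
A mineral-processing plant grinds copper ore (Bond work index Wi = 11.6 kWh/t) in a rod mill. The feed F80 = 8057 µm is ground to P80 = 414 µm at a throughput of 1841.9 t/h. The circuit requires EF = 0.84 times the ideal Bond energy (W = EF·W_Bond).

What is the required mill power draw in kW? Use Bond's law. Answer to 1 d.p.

W_Bond = 10·Wi·(1/√P₈₀ − 1/√F₈₀)
W = 10·11.6·(1/√414 − 1/√8057) = 10·11.6·(0.038007) = 4.4088 kWh/t
With EF = 0.84: W = 4.4088·0.84 = 3.7034 kWh/t
Power = W × throughput = 3.7034 kWh/t × 1841.9 t/h = 6821.2 kW

P = 6821.2 kW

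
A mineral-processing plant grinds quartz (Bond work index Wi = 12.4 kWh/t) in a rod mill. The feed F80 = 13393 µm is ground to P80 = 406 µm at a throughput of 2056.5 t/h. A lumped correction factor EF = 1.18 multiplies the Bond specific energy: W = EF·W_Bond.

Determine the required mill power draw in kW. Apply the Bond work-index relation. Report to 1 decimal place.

P = 12333.6 kW

Bond: W = 10·Wi·(1/√P80 − 1/√F80)
W = 10·12.4·(1/√406 − 1/√13393) = 10·12.4·(0.040988) = 5.0825 kWh/t
With EF = 1.18: W = 5.0825·1.18 = 5.9974 kWh/t
Power = W × throughput = 5.9974 kWh/t × 2056.5 t/h = 12333.6 kW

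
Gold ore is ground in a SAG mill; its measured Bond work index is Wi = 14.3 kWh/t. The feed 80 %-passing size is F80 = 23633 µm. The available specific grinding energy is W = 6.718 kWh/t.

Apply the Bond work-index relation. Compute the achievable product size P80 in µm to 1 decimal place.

W_Bond = 10·Wi·(1/√P₈₀ − 1/√F₈₀)
⇒ 1/√P80 = W/(10·Wi) + 1/√F80
  = 6.7180/(10·14.3) + 1/√23633 = 0.046979 + 0.006505 = 0.053484
P80 = (1/0.053484)² = 18.6972² = 349.59 µm

P80 = 349.6 µm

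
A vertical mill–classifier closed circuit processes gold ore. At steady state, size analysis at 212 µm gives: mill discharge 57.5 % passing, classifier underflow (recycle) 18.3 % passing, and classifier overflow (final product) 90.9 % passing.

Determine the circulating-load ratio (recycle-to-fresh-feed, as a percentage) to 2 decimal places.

CL = 85.20 %

Two-product formula at 212 µm:
d + r·d = r·u + o → r(d−u) = o−d
r = (90.9 − 57.5)/(57.5 − 18.3) = 33.4/39.2 = 0.8520
CL = 100·r = 85.20 %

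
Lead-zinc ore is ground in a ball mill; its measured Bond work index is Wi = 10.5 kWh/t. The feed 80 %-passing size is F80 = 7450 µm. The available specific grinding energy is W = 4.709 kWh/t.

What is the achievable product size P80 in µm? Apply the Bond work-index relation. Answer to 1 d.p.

P80 = 314.0 µm

W = 10 Wi (P80^-0.5 − F80^-0.5)
P80^-0.5 = F80^-0.5 + W/(10 Wi)
  = 4.7090/(10·10.5) + 1/√7450 = 0.044848 + 0.011586 = 0.056433
P80 = (1/0.056433)² = 17.7200² = 314.00 µm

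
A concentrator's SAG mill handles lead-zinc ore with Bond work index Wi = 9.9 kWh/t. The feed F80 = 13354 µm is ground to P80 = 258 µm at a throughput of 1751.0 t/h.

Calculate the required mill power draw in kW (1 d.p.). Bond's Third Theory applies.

W = 10·Wi·(P80^(-½) − F80^(-½))
W = 10·9.9·(1/√258 − 1/√13354) = 10·9.9·(0.053604) = 5.3068 kWh/t
Mill draw = 5.3068 × 1751.0 = 9292.2 kW

P = 9292.2 kW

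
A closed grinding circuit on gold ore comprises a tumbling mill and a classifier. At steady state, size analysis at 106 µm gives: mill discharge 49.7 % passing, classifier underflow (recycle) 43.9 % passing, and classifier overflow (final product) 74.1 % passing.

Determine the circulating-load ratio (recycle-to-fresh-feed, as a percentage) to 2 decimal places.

Let r = R/F. Size balance at 106 µm:
(1+r)·d = r·u + o ⇒ r = (o−d)/(d−u)
r = (74.1 − 49.7)/(49.7 − 43.9) = 24.4/5.8 = 4.2069
CL = 100·r = 420.69 %

CL = 420.69 %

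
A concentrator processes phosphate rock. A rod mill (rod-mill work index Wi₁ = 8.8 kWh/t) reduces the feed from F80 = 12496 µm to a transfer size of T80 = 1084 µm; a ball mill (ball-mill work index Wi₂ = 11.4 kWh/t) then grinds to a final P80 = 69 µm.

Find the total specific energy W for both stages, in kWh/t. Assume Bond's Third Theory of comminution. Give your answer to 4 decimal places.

W = 12.1471 kWh/t

W = 10·Wi·[P80^(−½) − F80^(−½)]
Stage 1 (12496→1084 µm, Wi₁=8.8): W₁ = 10·8.8·(0.030373 − 0.008946) = 1.8856 kWh/t
Stage 2 (1084→69 µm, Wi₂=11.4): W₂ = 10·11.4·(0.120386 − 0.030373) = 10.2615 kWh/t
W = W₁ + W₂ = 1.8856 + 10.2615 = 12.1471 kWh/t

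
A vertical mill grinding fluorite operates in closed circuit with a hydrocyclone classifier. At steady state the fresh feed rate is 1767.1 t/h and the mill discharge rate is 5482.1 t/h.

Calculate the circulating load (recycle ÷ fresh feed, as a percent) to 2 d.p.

CL = 210.23 %

Discharge = new feed + return, hence
R = M − F = 5482.1 − 1767.1 = 3715.0 t/h
CL = 100·R/F = 100·3715.0/1767.1 = 210.23 %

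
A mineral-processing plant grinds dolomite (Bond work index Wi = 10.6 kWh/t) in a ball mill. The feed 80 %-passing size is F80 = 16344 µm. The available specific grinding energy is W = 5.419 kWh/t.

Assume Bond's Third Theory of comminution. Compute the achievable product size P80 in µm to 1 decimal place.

W = 10·Wi·[P80^(−½) − F80^(−½)]
P80^(−½) = W/(10 Wi) + F80^(−½)
  = 5.4190/(10·10.6) + 1/√16344 = 0.051123 + 0.007822 = 0.058945
P80 = (1/0.058945)² = 16.9651² = 287.81 µm

P80 = 287.8 µm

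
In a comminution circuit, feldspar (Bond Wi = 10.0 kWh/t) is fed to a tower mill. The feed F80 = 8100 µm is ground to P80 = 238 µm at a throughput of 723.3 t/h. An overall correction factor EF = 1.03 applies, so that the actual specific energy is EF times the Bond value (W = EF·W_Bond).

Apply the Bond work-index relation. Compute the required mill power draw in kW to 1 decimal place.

P = 4001.3 kW

W = 10 Wi (P80^-0.5 − F80^-0.5)
W = 10·10.0·(1/√238 − 1/√8100) = 10·10.0·(0.053709) = 5.3709 kWh/t
Apply correction: 5.3709 × 1.03 = 5.5321 kWh/t
P = W·T = 5.5321·723.3 = 4001.3 kW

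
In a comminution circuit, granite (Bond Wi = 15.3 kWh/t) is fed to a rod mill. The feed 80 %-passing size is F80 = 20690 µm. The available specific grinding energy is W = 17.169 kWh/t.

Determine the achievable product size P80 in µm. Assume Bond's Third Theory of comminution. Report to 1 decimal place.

W = 10·Wi·[P80^(−½) − F80^(−½)]
⇒ 1/√P80 = W/(10·Wi) + 1/√F80
  = 17.1690/(10·15.3) + 1/√20690 = 0.112216 + 0.006952 = 0.119168
P80 = (1/0.119168)² = 8.3915² = 70.42 µm

P80 = 70.4 µm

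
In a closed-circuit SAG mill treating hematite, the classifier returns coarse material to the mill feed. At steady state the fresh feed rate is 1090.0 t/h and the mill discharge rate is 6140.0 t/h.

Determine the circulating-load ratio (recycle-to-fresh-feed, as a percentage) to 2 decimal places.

Mill node: discharge = fresh + recycle.
R = M − F = 6140.0 − 1090.0 = 5050.0 t/h
CL = 100·R/F = 100·5050.0/1090.0 = 463.30 %

CL = 463.30 %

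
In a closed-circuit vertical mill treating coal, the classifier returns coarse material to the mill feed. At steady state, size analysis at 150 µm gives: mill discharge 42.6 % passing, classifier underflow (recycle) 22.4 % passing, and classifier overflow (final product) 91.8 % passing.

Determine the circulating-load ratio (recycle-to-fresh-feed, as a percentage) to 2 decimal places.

Classifier node, passing 150 µm:
r = (o − d)/(d − u)
r = (91.8 − 42.6)/(42.6 − 22.4) = 49.2/20.2 = 2.4356
CL = 100·r = 243.56 %

CL = 243.56 %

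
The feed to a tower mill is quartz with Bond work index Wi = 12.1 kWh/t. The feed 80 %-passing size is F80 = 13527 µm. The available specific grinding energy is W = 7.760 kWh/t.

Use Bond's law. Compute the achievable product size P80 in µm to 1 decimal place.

W = 10·Wi·(P80^(-½) − F80^(-½))
1/√P80 = 1/√F80 + W/(10·Wi)
  = 7.7600/(10·12.1) + 1/√13527 = 0.064132 + 0.008598 = 0.072730
P80 = (1/0.072730)² = 13.7494² = 189.05 µm

P80 = 189.0 µm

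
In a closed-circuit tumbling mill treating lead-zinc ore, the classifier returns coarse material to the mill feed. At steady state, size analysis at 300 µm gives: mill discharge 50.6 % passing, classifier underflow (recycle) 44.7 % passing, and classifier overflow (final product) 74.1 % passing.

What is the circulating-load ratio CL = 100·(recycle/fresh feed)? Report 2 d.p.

CL = 398.31 %

Two-product formula at 300 µm:
r = (o − d)/(d − u)
r = (74.1 − 50.6)/(50.6 − 44.7) = 23.5/5.9 = 3.9831
CL = 100·r = 398.31 %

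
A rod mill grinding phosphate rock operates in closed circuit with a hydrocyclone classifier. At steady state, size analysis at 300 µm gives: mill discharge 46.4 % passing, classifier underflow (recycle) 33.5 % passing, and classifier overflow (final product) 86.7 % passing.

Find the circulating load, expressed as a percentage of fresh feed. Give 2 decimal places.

Balance %-passing 300 µm (r = R/F):
(1+r)d = ru + o → r = (o−d)/(d−u)
r = (86.7 − 46.4)/(46.4 − 33.5) = 40.3/12.9 = 3.1240
CL = 100·r = 312.40 %

CL = 312.40 %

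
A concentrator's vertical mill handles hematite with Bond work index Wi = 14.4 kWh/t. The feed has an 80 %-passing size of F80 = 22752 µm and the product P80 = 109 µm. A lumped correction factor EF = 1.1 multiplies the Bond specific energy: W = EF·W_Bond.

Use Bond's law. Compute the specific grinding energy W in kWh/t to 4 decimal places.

W = 14.1218 kWh/t

W = 10 Wi / √P80 − 10 Wi / √F80
1/√109 = 0.095783;  1/√22752 = 0.006630
W = 10·14.4·(0.095783 − 0.006630) = 12.8380 kWh/t
Corrected W = EF·W_Bond = 1.1·12.8380 = 14.1218 kWh/t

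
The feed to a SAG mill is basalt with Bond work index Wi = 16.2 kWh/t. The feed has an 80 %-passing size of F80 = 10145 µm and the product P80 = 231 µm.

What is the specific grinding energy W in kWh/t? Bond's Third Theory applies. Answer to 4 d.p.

W = 9.0504 kWh/t

Bond: W = 10·Wi·(1/√P80 − 1/√F80)
1/√231 = 0.065795;  1/√10145 = 0.009928
W = 10·16.2·(0.065795 − 0.009928) = 9.0504 kWh/t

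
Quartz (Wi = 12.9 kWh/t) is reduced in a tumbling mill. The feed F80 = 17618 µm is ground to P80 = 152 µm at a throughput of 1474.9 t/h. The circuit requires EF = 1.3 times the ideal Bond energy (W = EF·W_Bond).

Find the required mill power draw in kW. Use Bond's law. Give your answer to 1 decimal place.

P = 18198.5 kW

W = 10·Wi·[P80^(−½) − F80^(−½)]
W = 10·12.9·(1/√152 − 1/√17618) = 10·12.9·(0.073577) = 9.4914 kWh/t
With EF = 1.3: W = 9.4914·1.3 = 12.3388 kWh/t
P_mill = W·ṁ = 12.3388·1474.9 = 18198.5 kW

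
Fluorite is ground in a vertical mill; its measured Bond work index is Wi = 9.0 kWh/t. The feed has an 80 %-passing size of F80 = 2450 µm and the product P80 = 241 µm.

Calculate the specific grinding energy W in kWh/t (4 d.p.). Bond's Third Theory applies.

W = 3.9791 kWh/t

W = 10·Wi·[P80^(−½) − F80^(−½)]
1/√241 = 0.064416;  1/√2450 = 0.020203
W = 10·9.0·(0.064416 − 0.020203) = 3.9791 kWh/t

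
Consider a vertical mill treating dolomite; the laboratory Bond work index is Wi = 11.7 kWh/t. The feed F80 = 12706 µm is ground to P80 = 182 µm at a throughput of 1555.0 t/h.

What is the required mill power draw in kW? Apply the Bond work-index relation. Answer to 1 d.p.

W = 10 Wi (1/√P80 − 1/√F80)  [Bond]
W = 10·11.7·(1/√182 − 1/√12706) = 10·11.7·(0.065253) = 7.6347 kWh/t
Mill draw = 7.6347 × 1555.0 = 11871.9 kW

P = 11871.9 kW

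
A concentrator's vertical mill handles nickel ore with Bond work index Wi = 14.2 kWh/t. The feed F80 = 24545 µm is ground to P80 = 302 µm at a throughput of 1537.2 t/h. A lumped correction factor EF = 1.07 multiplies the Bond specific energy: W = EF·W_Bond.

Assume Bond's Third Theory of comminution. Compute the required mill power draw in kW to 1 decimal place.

W_Bond = 10·Wi·(1/√P₈₀ − 1/√F₈₀)
W = 10·14.2·(1/√302 − 1/√24545) = 10·14.2·(0.051161) = 7.2648 kWh/t
Apply correction: 7.2648 × 1.07 = 7.7733 kWh/t
Power = W × throughput = 7.7733 kWh/t × 1537.2 t/h = 11949.2 kW

P = 11949.2 kW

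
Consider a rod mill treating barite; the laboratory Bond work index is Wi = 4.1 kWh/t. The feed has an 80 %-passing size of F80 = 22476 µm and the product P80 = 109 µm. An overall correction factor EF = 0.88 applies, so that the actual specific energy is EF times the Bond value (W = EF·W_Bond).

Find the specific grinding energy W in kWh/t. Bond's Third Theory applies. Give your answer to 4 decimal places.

W = 10·Wi·[P80^(−½) − F80^(−½)]
1/√109 = 0.095783;  1/√22476 = 0.006670
W = 10·4.1·(0.095783 − 0.006670) = 3.6536 kWh/t
Corrected W = EF·W_Bond = 0.88·3.6536 = 3.2152 kWh/t

W = 3.2152 kWh/t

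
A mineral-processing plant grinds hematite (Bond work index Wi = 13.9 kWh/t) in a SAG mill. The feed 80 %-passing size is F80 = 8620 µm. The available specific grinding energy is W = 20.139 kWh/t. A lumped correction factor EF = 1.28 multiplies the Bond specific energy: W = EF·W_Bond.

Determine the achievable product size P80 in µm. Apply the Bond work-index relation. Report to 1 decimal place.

P80 = 65.1 µm

W = 10 Wi (1/√P80 − 1/√F80)  [Bond]
W_Bond = W / EF = 20.139 / 1.28 = 15.7336 kWh/t
⇒ 1/√P80 = W_Bond/(10·Wi) + 1/√F80
  = 15.7336/(10·13.9) + 1/√8620 = 0.113191 + 0.010771 = 0.123962
P80 = (1/0.123962)² = 8.0670² = 65.08 µm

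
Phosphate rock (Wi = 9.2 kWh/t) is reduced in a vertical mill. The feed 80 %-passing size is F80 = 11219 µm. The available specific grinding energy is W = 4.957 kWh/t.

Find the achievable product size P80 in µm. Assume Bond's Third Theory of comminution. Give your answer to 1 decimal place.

P80 = 249.4 µm

W = 10·Wi·[P80^(−½) − F80^(−½)]
⇒ 1/√P80 = W/(10 Wi) + 1/√F80
  = 4.9570/(10·9.2) + 1/√11219 = 0.053880 + 0.009441 = 0.063322
P80 = (1/0.063322)² = 15.7924² = 249.40 µm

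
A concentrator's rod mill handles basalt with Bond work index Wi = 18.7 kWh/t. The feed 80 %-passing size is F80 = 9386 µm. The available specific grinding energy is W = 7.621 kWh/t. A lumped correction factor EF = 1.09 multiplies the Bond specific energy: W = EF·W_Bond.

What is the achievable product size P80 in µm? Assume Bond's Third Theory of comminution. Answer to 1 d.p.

W = 10·Wi·[P80^(−½) − F80^(−½)]
W_Bond = W / EF = 7.621 / 1.09 = 6.9917 kWh/t
P80^-0.5 = F80^-0.5 + W_Bond/(10 Wi)
  = 6.9917/(10·18.7) + 1/√9386 = 0.037389 + 0.010322 = 0.047711
P80 = (1/0.047711)² = 20.9596² = 439.30 µm

P80 = 439.3 µm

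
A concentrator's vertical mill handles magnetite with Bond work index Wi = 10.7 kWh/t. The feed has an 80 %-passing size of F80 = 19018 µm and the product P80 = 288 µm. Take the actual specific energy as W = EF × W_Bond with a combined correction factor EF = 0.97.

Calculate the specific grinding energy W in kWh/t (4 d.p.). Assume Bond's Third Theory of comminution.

W = 10 Wi (P80^-0.5 − F80^-0.5)
1/√288 = 0.058926;  1/√19018 = 0.007251
W = 10·10.7·(0.058926 − 0.007251) = 5.5291 kWh/t
With EF = 0.97: W = 5.5291·0.97 = 5.3633 kWh/t

W = 5.3633 kWh/t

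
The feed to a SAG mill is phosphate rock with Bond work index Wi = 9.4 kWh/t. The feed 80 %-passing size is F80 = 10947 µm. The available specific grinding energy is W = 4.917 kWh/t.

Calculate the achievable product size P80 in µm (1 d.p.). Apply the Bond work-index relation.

W = 10·Wi·(P80^(-½) − F80^(-½))
P80^(−½) = W/(10 Wi) + F80^(−½)
  = 4.9170/(10·9.4) + 1/√10947 = 0.052309 + 0.009558 = 0.061866
P80 = (1/0.061866)² = 16.1639² = 261.27 µm

P80 = 261.3 µm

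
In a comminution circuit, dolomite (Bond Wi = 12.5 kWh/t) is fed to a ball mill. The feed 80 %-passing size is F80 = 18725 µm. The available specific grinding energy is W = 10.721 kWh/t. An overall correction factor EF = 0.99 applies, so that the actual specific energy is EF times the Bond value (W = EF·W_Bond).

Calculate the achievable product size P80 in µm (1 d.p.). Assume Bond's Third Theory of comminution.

W = 10 Wi (P80^-0.5 − F80^-0.5)
W_Bond = W / EF = 10.721 / 0.99 = 10.8293 kWh/t
1/√P80 = 1/√F80 + W_Bond/(10·Wi)
  = 10.8293/(10·12.5) + 1/√18725 = 0.086634 + 0.007308 = 0.093942
P80 = (1/0.093942)² = 10.6448² = 113.31 µm

P80 = 113.3 µm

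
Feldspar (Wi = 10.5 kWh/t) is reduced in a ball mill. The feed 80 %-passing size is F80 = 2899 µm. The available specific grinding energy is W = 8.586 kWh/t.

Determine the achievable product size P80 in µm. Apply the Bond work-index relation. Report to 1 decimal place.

W = 10·Wi·(P80^(-½) − F80^(-½))
P80^(−½) = W/(10 Wi) + F80^(−½)
  = 8.5860/(10·10.5) + 1/√2899 = 0.081771 + 0.018573 = 0.100344
P80 = (1/0.100344)² = 9.9657² = 99.32 µm

P80 = 99.3 µm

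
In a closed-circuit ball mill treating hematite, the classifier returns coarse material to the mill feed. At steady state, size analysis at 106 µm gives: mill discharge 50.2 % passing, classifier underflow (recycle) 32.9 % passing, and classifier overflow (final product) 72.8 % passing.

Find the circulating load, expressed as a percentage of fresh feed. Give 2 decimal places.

Balance %-passing 106 µm (r = R/F):
Fd + Rd = Ru + Fo ⇒ R/F = (o−d)/(d−u)
r = (72.8 − 50.2)/(50.2 − 32.9) = 22.6/17.3 = 1.3064
CL = 100·r = 130.64 %

CL = 130.64 %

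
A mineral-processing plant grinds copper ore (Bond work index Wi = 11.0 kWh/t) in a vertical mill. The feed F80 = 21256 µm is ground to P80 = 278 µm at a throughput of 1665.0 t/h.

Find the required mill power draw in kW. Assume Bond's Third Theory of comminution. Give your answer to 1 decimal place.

P = 9728.4 kW

W = 10·Wi·[P80^(−½) − F80^(−½)]
W = 10·11.0·(1/√278 − 1/√21256) = 10·11.0·(0.053117) = 5.8429 kWh/t
Mill draw = 5.8429 × 1665.0 = 9728.4 kW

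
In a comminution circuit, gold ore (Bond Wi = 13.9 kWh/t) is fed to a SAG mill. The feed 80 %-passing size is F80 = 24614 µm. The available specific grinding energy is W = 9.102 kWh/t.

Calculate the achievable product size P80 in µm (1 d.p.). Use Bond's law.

Bond: W = 10·Wi·(1/√P80 − 1/√F80)
P80^-0.5 = F80^-0.5 + W/(10 Wi)
  = 9.1020/(10·13.9) + 1/√24614 = 0.065482 + 0.006374 = 0.071856
P80 = (1/0.071856)² = 13.9167² = 193.68 µm

P80 = 193.7 µm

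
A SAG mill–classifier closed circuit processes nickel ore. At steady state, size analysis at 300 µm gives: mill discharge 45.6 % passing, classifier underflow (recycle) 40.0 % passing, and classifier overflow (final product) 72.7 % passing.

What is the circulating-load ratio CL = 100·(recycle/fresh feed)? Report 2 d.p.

Mass balance on the −300 µm fraction:
Fd + Rd = Ru + Fo ⇒ R/F = (o−d)/(d−u)
r = (72.7 − 45.6)/(45.6 − 40.0) = 27.1/5.6 = 4.8393
CL = 100·r = 483.93 %

CL = 483.93 %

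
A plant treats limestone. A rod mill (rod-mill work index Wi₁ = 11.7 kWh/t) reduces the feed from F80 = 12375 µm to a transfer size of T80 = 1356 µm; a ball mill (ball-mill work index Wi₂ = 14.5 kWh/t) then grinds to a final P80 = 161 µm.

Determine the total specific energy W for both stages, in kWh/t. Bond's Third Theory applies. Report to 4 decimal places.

W = 10 Wi / √P80 − 10 Wi / √F80
Stage 1 (12375→1356 µm, Wi₁=11.7): W₁ = 10·11.7·(0.027156 − 0.008989) = 2.1255 kWh/t
Stage 2 (1356→161 µm, Wi₂=14.5): W₂ = 10·14.5·(0.078811 − 0.027156) = 7.4899 kWh/t
W = W₁ + W₂ = 2.1255 + 7.4899 = 9.6155 kWh/t

W = 9.6155 kWh/t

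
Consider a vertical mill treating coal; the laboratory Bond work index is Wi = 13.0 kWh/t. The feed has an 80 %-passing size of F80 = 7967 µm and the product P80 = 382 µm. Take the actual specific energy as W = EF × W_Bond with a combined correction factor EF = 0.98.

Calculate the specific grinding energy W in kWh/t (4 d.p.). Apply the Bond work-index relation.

W = 10 Wi (1/√P80 − 1/√F80)  [Bond]
1/√382 = 0.051164;  1/√7967 = 0.011203
W = 10·13.0·(0.051164 − 0.011203) = 5.1949 kWh/t
Apply correction: 5.1949 × 0.98 = 5.0910 kWh/t

W = 5.0910 kWh/t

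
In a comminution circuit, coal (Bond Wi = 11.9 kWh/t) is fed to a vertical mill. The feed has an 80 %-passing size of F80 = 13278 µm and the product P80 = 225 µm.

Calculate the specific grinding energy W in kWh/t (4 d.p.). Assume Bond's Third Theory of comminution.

W = 10 Wi (1/√P80 − 1/√F80)  [Bond]
1/√225 = 0.066667;  1/√13278 = 0.008678
W = 10·11.9·(0.066667 − 0.008678) = 6.9006 kWh/t

W = 6.9006 kWh/t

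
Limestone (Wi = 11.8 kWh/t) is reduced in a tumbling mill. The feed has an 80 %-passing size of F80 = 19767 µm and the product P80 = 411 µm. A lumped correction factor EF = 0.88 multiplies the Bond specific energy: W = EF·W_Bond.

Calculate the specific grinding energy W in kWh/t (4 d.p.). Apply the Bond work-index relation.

W = 10·Wi·(P80^(-½) − F80^(-½))
1/√411 = 0.049326;  1/√19767 = 0.007113
W = 10·11.8·(0.049326 − 0.007113) = 4.9812 kWh/t
W_actual = 0.88 × 4.9812 = 4.3835 kWh/t

W = 4.3835 kWh/t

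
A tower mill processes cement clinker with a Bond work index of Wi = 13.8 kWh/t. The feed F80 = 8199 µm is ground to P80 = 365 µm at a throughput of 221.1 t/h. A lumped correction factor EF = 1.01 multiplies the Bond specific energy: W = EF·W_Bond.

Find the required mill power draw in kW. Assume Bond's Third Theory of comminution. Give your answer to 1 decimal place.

W = 10·Wi·[P80^(−½) − F80^(−½)]
W = 10·13.8·(1/√365 − 1/√8199) = 10·13.8·(0.041299) = 5.6992 kWh/t
Corrected W = EF·W_Bond = 1.01·5.6992 = 5.7562 kWh/t
P = W·T = 5.7562·221.1 = 1272.7 kW

P = 1272.7 kW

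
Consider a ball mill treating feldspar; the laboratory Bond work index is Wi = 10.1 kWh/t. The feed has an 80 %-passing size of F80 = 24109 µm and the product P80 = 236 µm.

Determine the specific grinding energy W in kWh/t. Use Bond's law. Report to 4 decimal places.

W = 5.9241 kWh/t

W = 10 Wi (P80^-0.5 − F80^-0.5)
1/√236 = 0.065094;  1/√24109 = 0.006440
W = 10·10.1·(0.065094 − 0.006440) = 5.9241 kWh/t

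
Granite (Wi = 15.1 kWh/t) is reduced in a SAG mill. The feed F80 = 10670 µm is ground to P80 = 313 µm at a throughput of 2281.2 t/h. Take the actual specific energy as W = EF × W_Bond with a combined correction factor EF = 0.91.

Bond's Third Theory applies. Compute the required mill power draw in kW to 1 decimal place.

P = 14683.2 kW

W = 10 Wi (P80^-0.5 − F80^-0.5)
W = 10·15.1·(1/√313 − 1/√10670) = 10·15.1·(0.046842) = 7.0732 kWh/t
Corrected W = EF·W_Bond = 0.91·7.0732 = 6.4366 kWh/t
Power = W × throughput = 6.4366 kWh/t × 2281.2 t/h = 14683.2 kW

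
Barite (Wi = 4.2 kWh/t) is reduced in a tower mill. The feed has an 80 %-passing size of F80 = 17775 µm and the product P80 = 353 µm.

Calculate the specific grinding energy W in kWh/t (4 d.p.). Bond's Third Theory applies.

W = 1.9204 kWh/t

Bond: W = 10·Wi·(1/√P80 − 1/√F80)
1/√353 = 0.053225;  1/√17775 = 0.007501
W = 10·4.2·(0.053225 − 0.007501) = 1.9204 kWh/t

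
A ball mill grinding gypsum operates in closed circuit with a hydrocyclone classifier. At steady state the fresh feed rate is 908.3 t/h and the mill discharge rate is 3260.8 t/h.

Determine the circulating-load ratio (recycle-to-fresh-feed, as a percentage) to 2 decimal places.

Discharge = new feed + return, hence
R = M − F = 3260.8 − 908.3 = 2352.5 t/h
CL = 100·R/F = 100·2352.5/908.3 = 259.00 %

CL = 259.00 %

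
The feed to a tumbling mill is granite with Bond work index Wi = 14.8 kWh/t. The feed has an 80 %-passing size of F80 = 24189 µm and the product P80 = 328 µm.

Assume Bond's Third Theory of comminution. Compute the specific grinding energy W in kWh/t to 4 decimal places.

W = 10 Wi (1/√P80 − 1/√F80)  [Bond]
1/√328 = 0.055216;  1/√24189 = 0.006430
W = 10·14.8·(0.055216 − 0.006430) = 7.2203 kWh/t

W = 7.2203 kWh/t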